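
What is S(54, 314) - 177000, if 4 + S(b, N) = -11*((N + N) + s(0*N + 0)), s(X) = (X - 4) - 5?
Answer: -183813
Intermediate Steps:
s(X) = -9 + X (s(X) = (-4 + X) - 5 = -9 + X)
S(b, N) = 95 - 22*N (S(b, N) = -4 - 11*((N + N) + (-9 + (0*N + 0))) = -4 - 11*(2*N + (-9 + (0 + 0))) = -4 - 11*(2*N + (-9 + 0)) = -4 - 11*(2*N - 9) = -4 - 11*(-9 + 2*N) = -4 + (99 - 22*N) = 95 - 22*N)
S(54, 314) - 177000 = (95 - 22*314) - 177000 = (95 - 6908) - 177000 = -6813 - 177000 = -183813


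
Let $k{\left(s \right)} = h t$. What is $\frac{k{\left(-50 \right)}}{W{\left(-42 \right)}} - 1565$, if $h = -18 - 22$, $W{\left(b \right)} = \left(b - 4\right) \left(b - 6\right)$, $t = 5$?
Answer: $- \frac{431965}{276} \approx -1565.1$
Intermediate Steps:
$W{\left(b \right)} = \left(-6 + b\right) \left(-4 + b\right)$ ($W{\left(b \right)} = \left(-4 + b\right) \left(-6 + b\right) = \left(-6 + b\right) \left(-4 + b\right)$)
$h = -40$ ($h = -18 - 22 = -40$)
$k{\left(s \right)} = -200$ ($k{\left(s \right)} = \left(-40\right) 5 = -200$)
$\frac{k{\left(-50 \right)}}{W{\left(-42 \right)}} - 1565 = - \frac{200}{24 + \left(-42\right)^{2} - -420} - 1565 = - \frac{200}{24 + 1764 + 420} - 1565 = - \frac{200}{2208} - 1565 = \left(-200\right) \frac{1}{2208} - 1565 = - \frac{25}{276} - 1565 = - \frac{431965}{276}$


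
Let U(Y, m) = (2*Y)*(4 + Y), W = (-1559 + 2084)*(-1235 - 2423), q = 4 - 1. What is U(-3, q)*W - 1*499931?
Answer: 11022769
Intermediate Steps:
q = 3
W = -1920450 (W = 525*(-3658) = -1920450)
U(Y, m) = 2*Y*(4 + Y)
U(-3, q)*W - 1*499931 = (2*(-3)*(4 - 3))*(-1920450) - 1*499931 = (2*(-3)*1)*(-1920450) - 499931 = -6*(-1920450) - 499931 = 11522700 - 499931 = 11022769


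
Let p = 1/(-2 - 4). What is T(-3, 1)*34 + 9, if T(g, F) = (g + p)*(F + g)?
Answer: 673/3 ≈ 224.33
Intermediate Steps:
p = -⅙ (p = 1/(-6) = -⅙ ≈ -0.16667)
T(g, F) = (-⅙ + g)*(F + g) (T(g, F) = (g - ⅙)*(F + g) = (-⅙ + g)*(F + g))
T(-3, 1)*34 + 9 = ((-3)² - ⅙*1 - ⅙*(-3) + 1*(-3))*34 + 9 = (9 - ⅙ + ½ - 3)*34 + 9 = (19/3)*34 + 9 = 646/3 + 9 = 673/3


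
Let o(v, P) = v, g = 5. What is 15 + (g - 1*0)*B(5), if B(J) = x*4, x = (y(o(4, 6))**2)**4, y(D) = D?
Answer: 1310735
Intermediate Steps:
x = 65536 (x = (4**2)**4 = 16**4 = 65536)
B(J) = 262144 (B(J) = 65536*4 = 262144)
15 + (g - 1*0)*B(5) = 15 + (5 - 1*0)*262144 = 15 + (5 + 0)*262144 = 15 + 5*262144 = 15 + 1310720 = 1310735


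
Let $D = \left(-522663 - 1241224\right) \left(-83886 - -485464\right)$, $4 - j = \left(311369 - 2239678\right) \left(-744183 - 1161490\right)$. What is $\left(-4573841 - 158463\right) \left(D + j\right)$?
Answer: $20741994189185382256$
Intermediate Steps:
$j = -3674726396953$ ($j = 4 - \left(311369 - 2239678\right) \left(-744183 - 1161490\right) = 4 - \left(-1928309\right) \left(-1905673\right) = 4 - 3674726396957 = -3674726396953$)
$D = -708338213686$ ($D = - 1763887 \left(-83886 + 485464\right) = \left(-1763887\right) 401578 = -708338213686$)
$\left(-4573841 - 158463\right) \left(D + j\right) = \left(-4573841 - 158463\right) \left(-708338213686 - 3674726396953\right) = \left(-4732304\right) \left(-4383064610639\right) = 20741994189185382256$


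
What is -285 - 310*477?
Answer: -148155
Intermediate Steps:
-285 - 310*477 = -285 - 147870 = -148155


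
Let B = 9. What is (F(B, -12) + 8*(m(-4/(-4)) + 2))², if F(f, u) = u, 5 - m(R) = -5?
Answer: 7056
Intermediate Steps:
m(R) = 10 (m(R) = 5 - 1*(-5) = 5 + 5 = 10)
(F(B, -12) + 8*(m(-4/(-4)) + 2))² = (-12 + 8*(10 + 2))² = (-12 + 8*12)² = (-12 + 96)² = 84² = 7056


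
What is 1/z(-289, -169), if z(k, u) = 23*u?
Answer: -1/3887 ≈ -0.00025727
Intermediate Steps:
1/z(-289, -169) = 1/(23*(-169)) = 1/(-3887) = -1/3887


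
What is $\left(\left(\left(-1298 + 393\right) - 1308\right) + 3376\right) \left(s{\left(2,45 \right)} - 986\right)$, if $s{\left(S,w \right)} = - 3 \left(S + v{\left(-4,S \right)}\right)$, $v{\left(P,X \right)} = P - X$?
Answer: $-1132762$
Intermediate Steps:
$s{\left(S,w \right)} = 12$ ($s{\left(S,w \right)} = - 3 \left(S - \left(4 + S\right)\right) = \left(-3\right) \left(-4\right) = 12$)
$\left(\left(\left(-1298 + 393\right) - 1308\right) + 3376\right) \left(s{\left(2,45 \right)} - 986\right) = \left(\left(\left(-1298 + 393\right) - 1308\right) + 3376\right) \left(12 - 986\right) = \left(\left(-905 - 1308\right) + 3376\right) \left(12 + \left(-1372 + 386\right)\right) = \left(-2213 + 3376\right) \left(12 - 986\right) = 1163 \left(-974\right) = -1132762$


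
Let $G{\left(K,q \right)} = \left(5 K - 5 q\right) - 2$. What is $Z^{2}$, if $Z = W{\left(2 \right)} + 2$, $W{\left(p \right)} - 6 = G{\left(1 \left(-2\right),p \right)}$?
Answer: $196$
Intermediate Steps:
$G{\left(K,q \right)} = -2 - 5 q + 5 K$ ($G{\left(K,q \right)} = \left(- 5 q + 5 K\right) - 2 = -2 - 5 q + 5 K$)
$W{\left(p \right)} = -6 - 5 p$ ($W{\left(p \right)} = 6 - \left(2 + 5 p - 5 \left(-2\right)\right) = 6 - \left(12 + 5 p\right) = -6 - 5 p$)
$Z = -14$ ($Z = \left(-6 - 10\right) + 2 = -16 + 2 = -14$)
$Z^{2} = \left(-14\right)^{2} = 196$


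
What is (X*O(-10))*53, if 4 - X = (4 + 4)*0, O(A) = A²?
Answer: 21200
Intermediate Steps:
X = 4 (X = 4 - (4 + 4)*0 = 4 - 8*0 = 4 - 1*0 = 4 + 0 = 4)
(X*O(-10))*53 = (4*(-10)²)*53 = (4*100)*53 = 400*53 = 21200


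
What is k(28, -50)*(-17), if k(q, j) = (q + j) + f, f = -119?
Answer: 2397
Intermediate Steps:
k(q, j) = -119 + j + q (k(q, j) = (q + j) - 119 = (j + q) - 119 = -119 + j + q)
k(28, -50)*(-17) = (-119 - 50 + 28)*(-17) = -141*(-17) = 2397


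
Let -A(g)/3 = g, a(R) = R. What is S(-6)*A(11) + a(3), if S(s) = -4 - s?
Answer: -63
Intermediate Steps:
A(g) = -3*g
S(-6)*A(11) + a(3) = (-4 - 1*(-6))*(-3*11) + 3 = (-4 + 6)*(-33) + 3 = 2*(-33) + 3 = -66 + 3 = -63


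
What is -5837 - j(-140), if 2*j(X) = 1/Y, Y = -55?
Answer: -642069/110 ≈ -5837.0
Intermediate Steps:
j(X) = -1/110 (j(X) = (½)/(-55) = (½)*(-1/55) = -1/110)
-5837 - j(-140) = -5837 - 1*(-1/110) = -5837 + 1/110 = -642069/110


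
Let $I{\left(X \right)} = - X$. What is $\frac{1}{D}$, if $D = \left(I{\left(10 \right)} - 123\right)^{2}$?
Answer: $\frac{1}{17689} \approx 5.6532 \cdot 10^{-5}$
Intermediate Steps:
$D = 17689$ ($D = \left(\left(-1\right) 10 - 123\right)^{2} = \left(-10 - 123\right)^{2} = \left(-133\right)^{2} = 17689$)
$\frac{1}{D} = \frac{1}{17689}$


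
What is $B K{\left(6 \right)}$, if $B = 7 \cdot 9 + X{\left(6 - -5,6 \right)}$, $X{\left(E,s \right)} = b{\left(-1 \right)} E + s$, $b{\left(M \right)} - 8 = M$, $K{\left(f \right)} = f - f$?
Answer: $0$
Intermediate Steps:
$K{\left(f \right)} = 0$
$b{\left(M \right)} = 8 + M$
$X{\left(E,s \right)} = s + 7 E$ ($X{\left(E,s \right)} = \left(8 - 1\right) E + s = 7 E + s = s + 7 E$)
$B = 146$ ($B = 7 \cdot 9 + \left(6 + 7 \left(6 - -5\right)\right) = 63 + \left(6 + 7 \left(6 + 5\right)\right) = 63 + \left(6 + 7 \cdot 11\right) = 63 + \left(6 + 77\right) = 63 + 83 = 146$)
$B K{\left(6 \right)} = 146 \cdot 0 = 0$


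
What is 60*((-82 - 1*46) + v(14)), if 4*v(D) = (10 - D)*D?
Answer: -8520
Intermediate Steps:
v(D) = D*(10 - D)/4 (v(D) = ((10 - D)*D)/4 = (D*(10 - D))/4 = D*(10 - D)/4)
60*((-82 - 1*46) + v(14)) = 60*((-82 - 1*46) + (¼)*14*(10 - 1*14)) = 60*((-82 - 46) + (¼)*14*(10 - 14)) = 60*(-128 + (¼)*14*(-4)) = 60*(-128 - 14) = 60*(-142) = -8520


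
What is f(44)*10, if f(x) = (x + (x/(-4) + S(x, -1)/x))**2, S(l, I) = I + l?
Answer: 11175125/968 ≈ 11545.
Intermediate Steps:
f(x) = (3*x/4 + (-1 + x)/x)**2 (f(x) = (x + (x/(-4) + (-1 + x)/x))**2 = (x + (x*(-1/4) + (-1 + x)/x))**2 = (x + (-x/4 + (-1 + x)/x))**2 = (3*x/4 + (-1 + x)/x)**2)
f(44)*10 = ((1/16)*(-4 + 3*44**2 + 4*44)**2/44**2)*10 = ((1/16)*(1/1936)*(-4 + 3*1936 + 176)**2)*10 = ((1/16)*(1/1936)*(-4 + 5808 + 176)**2)*10 = ((1/16)*(1/1936)*5980**2)*10 = ((1/16)*(1/1936)*35760400)*10 = (2235025/1936)*10 = 11175125/968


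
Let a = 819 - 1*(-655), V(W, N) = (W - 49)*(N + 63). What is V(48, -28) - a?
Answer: -1509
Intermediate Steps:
V(W, N) = (-49 + W)*(63 + N)
a = 1474 (a = 819 + 655 = 1474)
V(48, -28) - a = (-3087 - 49*(-28) + 63*48 - 28*48) - 1*1474 = (-3087 + 1372 + 3024 - 1344) - 1474 = -35 - 1474 = -1509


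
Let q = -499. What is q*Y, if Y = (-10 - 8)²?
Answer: -161676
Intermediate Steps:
Y = 324 (Y = (-18)² = 324)
q*Y = -499*324 = -161676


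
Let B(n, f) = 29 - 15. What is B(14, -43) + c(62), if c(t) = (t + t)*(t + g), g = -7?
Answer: 6834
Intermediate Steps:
B(n, f) = 14
c(t) = 2*t*(-7 + t) (c(t) = (t + t)*(t - 7) = (2*t)*(-7 + t) = 2*t*(-7 + t))
B(14, -43) + c(62) = 14 + 2*62*(-7 + 62) = 14 + 2*62*55 = 14 + 6820 = 6834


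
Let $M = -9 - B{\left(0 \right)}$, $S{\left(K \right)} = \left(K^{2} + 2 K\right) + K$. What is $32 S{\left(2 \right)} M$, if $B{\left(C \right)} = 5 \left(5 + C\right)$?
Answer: $-10880$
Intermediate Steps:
$B{\left(C \right)} = 25 + 5 C$
$S{\left(K \right)} = K^{2} + 3 K$
$M = -34$ ($M = -9 - \left(25 + 5 \cdot 0\right) = -9 - \left(25 + 0\right) = -9 - 25 = -34$)
$32 S{\left(2 \right)} M = 32 \cdot 2 \left(3 + 2\right) \left(-34\right) = 32 \cdot 2 \cdot 5 \left(-34\right) = 32 \cdot 10 \left(-34\right) = 320 \left(-34\right) = -10880$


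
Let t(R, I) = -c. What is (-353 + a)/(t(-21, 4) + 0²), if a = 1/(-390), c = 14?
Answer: 137671/5460 ≈ 25.214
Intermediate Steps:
a = -1/390 ≈ -0.0025641
t(R, I) = -14 (t(R, I) = -1*14 = -14)
(-353 + a)/(t(-21, 4) + 0²) = (-353 - 1/390)/(-14 + 0²) = -137671/(390*(-14 + 0)) = -137671/390/(-14) = -137671/390*(-1/14) = 137671/5460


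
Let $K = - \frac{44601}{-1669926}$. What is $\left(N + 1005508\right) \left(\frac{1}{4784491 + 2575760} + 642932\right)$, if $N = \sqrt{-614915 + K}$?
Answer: $\frac{4758205527987798964}{7360251} + \frac{4732140895933 i \sqrt{21170177654265494}}{1365674945714} \approx 6.4647 \cdot 10^{11} + 5.0416 \cdot 10^{8} i$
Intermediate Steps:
$K = \frac{14867}{556642}$ ($K = \left(-44601\right) \left(- \frac{1}{1669926}\right) = \frac{14867}{556642} \approx 0.026708$)
$N = \frac{3 i \sqrt{21170177654265494}}{556642}$ ($N = \sqrt{-614915 + \frac{14867}{556642}} = \sqrt{- \frac{342287500563}{556642}} = \frac{3 i \sqrt{21170177654265494}}{556642} \approx 784.17 i$)
$\left(N + 1005508\right) \left(\frac{1}{4784491 + 2575760} + 642932\right) = \left(\frac{3 i \sqrt{21170177654265494}}{556642} + 1005508\right) \left(\frac{1}{4784491 + 2575760} + 642932\right) = \left(1005508 + \frac{3 i \sqrt{21170177654265494}}{556642}\right) \left(\frac{1}{7360251} + 642932\right) = \left(1005508 + \frac{3 i \sqrt{21170177654265494}}{556642}\right) \frac{4732140895933}{7360251} = \frac{4758205527987798964}{7360251} + \frac{4732140895933 i \sqrt{21170177654265494}}{1365674945714}$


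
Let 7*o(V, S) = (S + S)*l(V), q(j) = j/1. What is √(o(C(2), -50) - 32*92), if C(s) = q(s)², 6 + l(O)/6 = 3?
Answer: 2*I*√32914/7 ≈ 51.835*I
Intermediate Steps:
q(j) = j (q(j) = j*1 = j)
l(O) = -18 (l(O) = -36 + 6*3 = -36 + 18 = -18)
C(s) = s²
o(V, S) = -36*S/7 (o(V, S) = ((S + S)*(-18))/7 = ((2*S)*(-18))/7 = (-36*S)/7 = -36*S/7)
√(o(C(2), -50) - 32*92) = √(-36/7*(-50) - 32*92) = √(1800/7 - 2944) = √(-18808/7) = 2*I*√32914/7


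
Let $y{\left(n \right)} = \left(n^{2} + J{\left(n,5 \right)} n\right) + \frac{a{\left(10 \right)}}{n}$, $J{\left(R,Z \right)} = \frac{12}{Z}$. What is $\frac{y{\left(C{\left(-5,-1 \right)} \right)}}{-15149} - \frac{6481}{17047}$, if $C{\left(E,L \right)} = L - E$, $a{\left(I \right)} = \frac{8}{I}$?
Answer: $- \frac{493102408}{1291225015} \approx -0.38189$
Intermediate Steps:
$y{\left(n \right)} = n^{2} + \frac{4}{5 n} + \frac{12 n}{5}$ ($y{\left(n \right)} = \left(n^{2} + \frac{12}{5} n\right) + \frac{8 \cdot \frac{1}{10}}{n} = \left(n^{2} + 12 \cdot \frac{1}{5} n\right) + \frac{8 \cdot \frac{1}{10}}{n} = \left(n^{2} + \frac{12 n}{5}\right) + \frac{4}{5 n} = n^{2} + \frac{4}{5 n} + \frac{12 n}{5}$)
$\frac{y{\left(C{\left(-5,-1 \right)} \right)}}{-15149} - \frac{6481}{17047} = \frac{\frac{1}{5} \frac{1}{-1 - -5} \left(4 + \left(-1 - -5\right)^{2} \left(12 + 5 \left(-1 - -5\right)\right)\right)}{-15149} - \frac{6481}{17047} = \frac{4 + \left(-1 + 5\right)^{2} \left(12 + 5 \left(-1 + 5\right)\right)}{5 \left(-1 + 5\right)} \left(- \frac{1}{15149}\right) - \frac{6481}{17047} = \frac{4 + 4^{2} \left(12 + 5 \cdot 4\right)}{5 \cdot 4} \left(- \frac{1}{15149}\right) - \frac{6481}{17047} = \frac{1}{5} \cdot \frac{1}{4} \left(4 + 16 \left(12 + 20\right)\right) \left(- \frac{1}{15149}\right) - \frac{6481}{17047} = \frac{1}{5} \cdot \frac{1}{4} \left(4 + 16 \cdot 32\right) \left(- \frac{1}{15149}\right) - \frac{6481}{17047} = \frac{1}{5} \cdot \frac{1}{4} \left(4 + 512\right) \left(- \frac{1}{15149}\right) - \frac{6481}{17047} = \frac{1}{5} \cdot \frac{1}{4} \cdot 516 \left(- \frac{1}{15149}\right) - \frac{6481}{17047} = \frac{129}{5} \left(- \frac{1}{15149}\right) - \frac{6481}{17047} = - \frac{129}{75745} - \frac{6481}{17047} = - \frac{493102408}{1291225015}$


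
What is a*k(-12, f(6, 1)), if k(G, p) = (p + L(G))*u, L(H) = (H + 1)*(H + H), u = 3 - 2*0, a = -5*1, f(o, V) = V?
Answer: -3975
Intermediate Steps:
a = -5
u = 3 (u = 3 + 0 = 3)
L(H) = 2*H*(1 + H) (L(H) = (1 + H)*(2*H) = 2*H*(1 + H))
k(G, p) = 3*p + 6*G*(1 + G) (k(G, p) = (p + 2*G*(1 + G))*3 = 3*p + 6*G*(1 + G))
a*k(-12, f(6, 1)) = -5*(3*1 + 6*(-12)*(1 - 12)) = -5*(3 + 6*(-12)*(-11)) = -5*(3 + 792) = -5*795 = -3975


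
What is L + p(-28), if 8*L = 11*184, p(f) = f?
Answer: 225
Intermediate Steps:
L = 253 (L = (11*184)/8 = (⅛)*2024 = 253)
L + p(-28) = 253 - 28 = 225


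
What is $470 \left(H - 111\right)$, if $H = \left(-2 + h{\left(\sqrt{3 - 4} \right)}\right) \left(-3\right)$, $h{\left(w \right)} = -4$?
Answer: $-43710$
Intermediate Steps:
$H = 18$ ($H = \left(-2 - 4\right) \left(-3\right) = \left(-6\right) \left(-3\right) = 18$)
$470 \left(H - 111\right) = 470 \left(18 - 111\right) = 470 \left(-93\right) = -43710$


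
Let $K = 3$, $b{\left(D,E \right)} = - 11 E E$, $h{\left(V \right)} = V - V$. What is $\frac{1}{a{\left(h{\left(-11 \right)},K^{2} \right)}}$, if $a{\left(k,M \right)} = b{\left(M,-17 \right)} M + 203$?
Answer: $- \frac{1}{28408} \approx -3.5201 \cdot 10^{-5}$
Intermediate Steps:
$h{\left(V \right)} = 0$
$b{\left(D,E \right)} = - 11 E^{2}$
$a{\left(k,M \right)} = 203 - 3179 M$ ($a{\left(k,M \right)} = - 11 \left(-17\right)^{2} M + 203 = \left(-11\right) 289 M + 203 = - 3179 M + 203 = 203 - 3179 M$)
$\frac{1}{a{\left(h{\left(-11 \right)},K^{2} \right)}} = \frac{1}{203 - 3179 \cdot 3^{2}} = \frac{1}{203 - 28611} = \frac{1}{-28408} = - \frac{1}{28408}$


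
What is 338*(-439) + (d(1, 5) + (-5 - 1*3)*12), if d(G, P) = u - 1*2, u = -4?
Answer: -148484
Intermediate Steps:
d(G, P) = -6 (d(G, P) = -4 - 1*2 = -4 - 2 = -6)
338*(-439) + (d(1, 5) + (-5 - 1*3)*12) = 338*(-439) + (-6 + (-5 - 1*3)*12) = -148382 + (-6 + (-5 - 3)*12) = -148382 + (-6 - 8*12) = -148382 + (-6 - 96) = -148382 - 102 = -148484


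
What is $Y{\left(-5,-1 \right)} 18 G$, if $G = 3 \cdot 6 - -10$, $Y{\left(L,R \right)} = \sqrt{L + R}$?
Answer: $504 i \sqrt{6} \approx 1234.5 i$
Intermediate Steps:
$G = 28$ ($G = 18 + 10 = 28$)
$Y{\left(-5,-1 \right)} 18 G = \sqrt{-5 - 1} \cdot 18 \cdot 28 = \sqrt{-6} \cdot 18 \cdot 28 = i \sqrt{6} \cdot 18 \cdot 28 = 18 i \sqrt{6} \cdot 28 = 504 i \sqrt{6}$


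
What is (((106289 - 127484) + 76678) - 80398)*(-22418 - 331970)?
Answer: 8829577020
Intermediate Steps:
(((106289 - 127484) + 76678) - 80398)*(-22418 - 331970) = ((-21195 + 76678) - 80398)*(-354388) = (55483 - 80398)*(-354388) = -24915*(-354388) = 8829577020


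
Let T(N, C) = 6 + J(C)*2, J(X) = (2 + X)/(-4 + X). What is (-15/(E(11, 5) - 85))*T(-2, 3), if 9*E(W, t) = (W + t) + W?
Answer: -30/41 ≈ -0.73171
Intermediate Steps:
J(X) = (2 + X)/(-4 + X)
E(W, t) = t/9 + 2*W/9 (E(W, t) = ((W + t) + W)/9 = (t + 2*W)/9 = t/9 + 2*W/9)
T(N, C) = 6 + 2*(2 + C)/(-4 + C) (T(N, C) = 6 + ((2 + C)/(-4 + C))*2 = 6 + 2*(2 + C)/(-4 + C))
(-15/(E(11, 5) - 85))*T(-2, 3) = (-15/(((⅑)*5 + (2/9)*11) - 85))*(4*(-5 + 2*3)/(-4 + 3)) = (-15/((5/9 + 22/9) - 85))*(4*(-5 + 6)/(-1)) = (-15/(3 - 85))*(4*(-1)*1) = -15/(-82)*(-4) = -15*(-1/82)*(-4) = (15/82)*(-4) = -30/41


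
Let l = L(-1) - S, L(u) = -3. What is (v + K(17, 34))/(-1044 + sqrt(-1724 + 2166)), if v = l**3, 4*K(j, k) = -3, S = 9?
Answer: 1804815/1089494 + 6915*sqrt(442)/4357976 ≈ 1.6899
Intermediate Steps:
K(j, k) = -3/4 (K(j, k) = (1/4)*(-3) = -3/4)
l = -12 (l = -3 - 1*9 = -3 - 9 = -12)
v = -1728 (v = (-12)**3 = -1728)
(v + K(17, 34))/(-1044 + sqrt(-1724 + 2166)) = (-1728 - 3/4)/(-1044 + sqrt(-1724 + 2166)) = -6915/(4*(-1044 + sqrt(442)))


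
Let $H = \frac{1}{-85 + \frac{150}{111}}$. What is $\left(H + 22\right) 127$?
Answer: $\frac{8642731}{3095} \approx 2792.5$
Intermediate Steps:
$H = - \frac{37}{3095}$ ($H = \frac{1}{-85 + 150 \cdot \frac{1}{111}} = \frac{1}{-85 + \frac{50}{37}} = \frac{1}{- \frac{3095}{37}} = - \frac{37}{3095} \approx -0.011955$)
$\left(H + 22\right) 127 = \left(- \frac{37}{3095} + 22\right) 127 = \frac{68053}{3095} \cdot 127 = \frac{8642731}{3095}$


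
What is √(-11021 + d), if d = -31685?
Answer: I*√42706 ≈ 206.65*I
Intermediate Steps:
√(-11021 + d) = √(-11021 - 31685) = √(-42706) = I*√42706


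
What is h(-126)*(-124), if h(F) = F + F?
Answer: 31248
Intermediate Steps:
h(F) = 2*F
h(-126)*(-124) = (2*(-126))*(-124) = -252*(-124) = 31248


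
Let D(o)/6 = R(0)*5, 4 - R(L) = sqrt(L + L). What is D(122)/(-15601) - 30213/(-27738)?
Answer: 52002717/48082282 ≈ 1.0815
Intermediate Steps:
R(L) = 4 - sqrt(2)*sqrt(L) (R(L) = 4 - sqrt(L + L) = 4 - sqrt(2*L) = 4 - sqrt(2)*sqrt(L))
D(o) = 120 (D(o) = 6*((4 - sqrt(2)*sqrt(0))*5) = 6*((4 - 1*sqrt(2)*0)*5) = 6*((4 + 0)*5) = 6*(4*5) = 6*20 = 120)
D(122)/(-15601) - 30213/(-27738) = 120/(-15601) - 30213/(-27738) = 120*(-1/15601) - 30213*(-1/27738) = -120/15601 + 3357/3082 = 52002717/48082282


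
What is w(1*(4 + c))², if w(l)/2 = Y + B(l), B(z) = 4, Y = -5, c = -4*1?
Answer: 4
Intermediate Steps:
c = -4
w(l) = -2 (w(l) = 2*(-5 + 4) = 2*(-1) = -2)
w(1*(4 + c))² = (-2)² = 4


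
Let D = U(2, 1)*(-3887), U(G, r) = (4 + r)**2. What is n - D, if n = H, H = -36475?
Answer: 60700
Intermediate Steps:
D = -97175 (D = (4 + 1)**2*(-3887) = 5**2*(-3887) = 25*(-3887) = -97175)
n = -36475
n - D = -36475 - 1*(-97175) = -36475 + 97175 = 60700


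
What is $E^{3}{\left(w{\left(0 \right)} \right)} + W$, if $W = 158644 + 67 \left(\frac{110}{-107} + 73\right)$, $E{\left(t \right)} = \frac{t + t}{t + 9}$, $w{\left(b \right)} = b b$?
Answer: $\frac{17490875}{107} \approx 1.6347 \cdot 10^{5}$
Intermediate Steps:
$w{\left(b \right)} = b^{2}$
$E{\left(t \right)} = \frac{2 t}{9 + t}$
$W = \frac{17490875}{107}$ ($W = 158644 + 67 \left(110 \left(- \frac{1}{107}\right) + 73\right) = 158644 + 67 \left(- \frac{110}{107} + 73\right) = 158644 + 67 \cdot \frac{7701}{107} = 158644 + \frac{515967}{107} = \frac{17490875}{107} \approx 1.6347 \cdot 10^{5}$)
$E^{3}{\left(w{\left(0 \right)} \right)} + W = \left(\frac{2 \cdot 0^{2}}{9 + 0^{2}}\right)^{3} + \frac{17490875}{107} = \left(2 \cdot 0 \frac{1}{9 + 0}\right)^{3} + \frac{17490875}{107} = \left(2 \cdot 0 \cdot \frac{1}{9}\right)^{3} + \frac{17490875}{107} = 0^{3} + \frac{17490875}{107} = 0 + \frac{17490875}{107} = \frac{17490875}{107}$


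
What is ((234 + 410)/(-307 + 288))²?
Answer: 414736/361 ≈ 1148.9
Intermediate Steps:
((234 + 410)/(-307 + 288))² = (644/(-19))² = (644*(-1/19))² = (-644/19)² = 414736/361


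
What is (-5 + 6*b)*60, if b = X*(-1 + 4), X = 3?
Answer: 2940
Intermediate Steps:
b = 9 (b = 3*(-1 + 4) = 3*3 = 9)
(-5 + 6*b)*60 = (-5 + 6*9)*60 = (-5 + 54)*60 = 49*60 = 2940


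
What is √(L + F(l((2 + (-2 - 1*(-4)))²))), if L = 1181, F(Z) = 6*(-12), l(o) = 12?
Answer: √1109 ≈ 33.302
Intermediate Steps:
F(Z) = -72
√(L + F(l((2 + (-2 - 1*(-4)))²))) = √(1181 - 72) = √1109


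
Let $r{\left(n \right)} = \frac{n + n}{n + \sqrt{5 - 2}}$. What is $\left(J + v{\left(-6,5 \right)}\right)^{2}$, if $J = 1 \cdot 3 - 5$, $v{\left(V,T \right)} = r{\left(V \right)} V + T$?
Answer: $\frac{14049}{121} + \frac{5328 \sqrt{3}}{121} \approx 192.38$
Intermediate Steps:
$r{\left(n \right)} = \frac{2 n}{n + \sqrt{3}}$
$v{\left(V,T \right)} = T + \frac{2 V^{2}}{V + \sqrt{3}}$ ($v{\left(V,T \right)} = \frac{2 V}{V + \sqrt{3}} V + T = \frac{2 V^{2}}{V + \sqrt{3}} + T = T + \frac{2 V^{2}}{V + \sqrt{3}}$)
$J = -2$ ($J = 3 - 5 = -2$)
$\left(J + v{\left(-6,5 \right)}\right)^{2} = \left(-2 + \frac{2 \left(-6\right)^{2} + 5 \left(-6 + \sqrt{3}\right)}{-6 + \sqrt{3}}\right)^{2} = \left(-2 + \frac{2 \cdot 36 - \left(30 - 5 \sqrt{3}\right)}{-6 + \sqrt{3}}\right)^{2} = \left(-2 + \frac{72 - \left(30 - 5 \sqrt{3}\right)}{-6 + \sqrt{3}}\right)^{2} = \left(-2 + \frac{42 + 5 \sqrt{3}}{-6 + \sqrt{3}}\right)^{2}$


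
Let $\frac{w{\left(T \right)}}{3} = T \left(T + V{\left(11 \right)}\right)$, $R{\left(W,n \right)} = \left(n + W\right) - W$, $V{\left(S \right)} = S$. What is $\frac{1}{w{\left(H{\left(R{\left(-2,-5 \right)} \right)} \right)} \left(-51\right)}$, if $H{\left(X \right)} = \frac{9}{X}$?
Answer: $\frac{25}{63342} \approx 0.00039468$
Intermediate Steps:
$R{\left(W,n \right)} = n$ ($R{\left(W,n \right)} = \left(W + n\right) - W = n$)
$w{\left(T \right)} = 3 T \left(11 + T\right)$ ($w{\left(T \right)} = 3 T \left(T + 11\right) = 3 T \left(11 + T\right)$)
$\frac{1}{w{\left(H{\left(R{\left(-2,-5 \right)} \right)} \right)} \left(-51\right)} = \frac{1}{3 \frac{9}{-5} \left(11 + \frac{9}{-5}\right) \left(-51\right)} = \frac{1}{3 \cdot 9 \left(- \frac{1}{5}\right) \left(11 + 9 \left(- \frac{1}{5}\right)\right) \left(-51\right)} = \frac{1}{3 \left(- \frac{9}{5}\right) \left(11 - \frac{9}{5}\right) \left(-51\right)} = \frac{1}{3 \left(- \frac{9}{5}\right) \frac{46}{5} \left(-51\right)} = \frac{1}{\left(- \frac{1242}{25}\right) \left(-51\right)} = \frac{1}{\frac{63342}{25}} = \frac{25}{63342}$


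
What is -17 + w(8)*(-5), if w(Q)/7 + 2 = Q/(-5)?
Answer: 109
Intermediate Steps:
w(Q) = -14 - 7*Q/5 (w(Q) = -14 + 7*(Q/(-5)) = -14 + 7*(Q*(-⅕)) = -14 + 7*(-Q/5) = -14 - 7*Q/5)
-17 + w(8)*(-5) = -17 + (-14 - 7/5*8)*(-5) = -17 + (-14 - 56/5)*(-5) = -17 - 126/5*(-5) = -17 + 126 = 109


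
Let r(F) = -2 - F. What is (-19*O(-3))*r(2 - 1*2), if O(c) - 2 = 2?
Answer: 152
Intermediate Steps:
O(c) = 4 (O(c) = 2 + 2 = 4)
(-19*O(-3))*r(2 - 1*2) = (-19*4)*(-2 - (2 - 1*2)) = -76*(-2 - (2 - 2)) = -76*(-2 - 1*0) = -76*(-2 + 0) = -76*(-2) = 152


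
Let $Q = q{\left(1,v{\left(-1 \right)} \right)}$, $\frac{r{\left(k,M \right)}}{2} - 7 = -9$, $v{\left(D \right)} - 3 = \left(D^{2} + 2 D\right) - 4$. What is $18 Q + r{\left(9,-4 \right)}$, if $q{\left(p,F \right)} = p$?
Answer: $14$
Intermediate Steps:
$v{\left(D \right)} = -1 + D^{2} + 2 D$ ($v{\left(D \right)} = 3 - \left(4 - D^{2} - 2 D\right) = 3 + \left(-4 + D^{2} + 2 D\right) = -1 + D^{2} + 2 D$)
$r{\left(k,M \right)} = -4$ ($r{\left(k,M \right)} = 14 + 2 \left(-9\right) = 14 - 18 = -4$)
$Q = 1$
$18 Q + r{\left(9,-4 \right)} = 18 \cdot 1 - 4 = 18 - 4 = 14$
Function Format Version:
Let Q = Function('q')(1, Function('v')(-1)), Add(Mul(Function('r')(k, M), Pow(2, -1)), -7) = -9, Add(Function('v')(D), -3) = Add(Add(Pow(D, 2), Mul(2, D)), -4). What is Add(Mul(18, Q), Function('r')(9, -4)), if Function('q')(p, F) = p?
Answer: 14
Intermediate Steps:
Function('v')(D) = Add(-1, Pow(D, 2), Mul(2, D)) (Function('v')(D) = Add(3, Add(Add(Pow(D, 2), Mul(2, D)), -4)) = Add(3, Add(-4, Pow(D, 2), Mul(2, D))) = Add(-1, Pow(D, 2), Mul(2, D)))
Function('r')(k, M) = -4 (Function('r')(k, M) = Add(14, Mul(2, -9)) = Add(14, -18) = -4)
Q = 1
Add(Mul(18, Q), Function('r')(9, -4)) = Add(Mul(18, 1), -4) = Add(18, -4) = 14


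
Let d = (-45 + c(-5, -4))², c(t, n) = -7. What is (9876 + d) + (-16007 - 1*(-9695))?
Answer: 6268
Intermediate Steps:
d = 2704 (d = (-45 - 7)² = (-52)² = 2704)
(9876 + d) + (-16007 - 1*(-9695)) = (9876 + 2704) + (-16007 - 1*(-9695)) = 12580 + (-16007 + 9695) = 12580 - 6312 = 6268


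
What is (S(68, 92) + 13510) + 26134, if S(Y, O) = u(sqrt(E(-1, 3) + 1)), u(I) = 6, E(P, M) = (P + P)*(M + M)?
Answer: 39650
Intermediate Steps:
E(P, M) = 4*M*P (E(P, M) = (2*P)*(2*M) = 4*M*P)
S(Y, O) = 6
(S(68, 92) + 13510) + 26134 = (6 + 13510) + 26134 = 13516 + 26134 = 39650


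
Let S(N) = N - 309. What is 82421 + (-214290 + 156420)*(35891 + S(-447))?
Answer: -2033180029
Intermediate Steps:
S(N) = -309 + N
82421 + (-214290 + 156420)*(35891 + S(-447)) = 82421 + (-214290 + 156420)*(35891 + (-309 - 447)) = 82421 - 57870*(35891 - 756) = 82421 - 57870*35135 = 82421 - 2033262450 = -2033180029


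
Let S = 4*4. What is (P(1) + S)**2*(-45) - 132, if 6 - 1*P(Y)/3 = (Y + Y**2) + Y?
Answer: -28257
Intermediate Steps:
S = 16
P(Y) = 18 - 6*Y - 3*Y**2 (P(Y) = 18 - 3*((Y + Y**2) + Y) = 18 - 3*(Y**2 + 2*Y) = 18 + (-6*Y - 3*Y**2) = 18 - 6*Y - 3*Y**2)
(P(1) + S)**2*(-45) - 132 = ((18 - 6*1 - 3*1**2) + 16)**2*(-45) - 132 = ((18 - 6 - 3*1) + 16)**2*(-45) - 132 = ((18 - 6 - 3) + 16)**2*(-45) - 132 = (9 + 16)**2*(-45) - 132 = 25**2*(-45) - 132 = 625*(-45) - 132 = -28125 - 132 = -28257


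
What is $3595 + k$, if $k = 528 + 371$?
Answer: $4494$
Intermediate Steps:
$k = 899$
$3595 + k = 3595 + 899 = 4494$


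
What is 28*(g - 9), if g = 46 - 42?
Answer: -140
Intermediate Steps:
g = 4
28*(g - 9) = 28*(4 - 9) = 28*(-5) = -140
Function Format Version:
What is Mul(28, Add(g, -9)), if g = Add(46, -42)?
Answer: -140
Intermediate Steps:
g = 4
Mul(28, Add(g, -9)) = Mul(28, Add(4, -9)) = Mul(28, -5) = -140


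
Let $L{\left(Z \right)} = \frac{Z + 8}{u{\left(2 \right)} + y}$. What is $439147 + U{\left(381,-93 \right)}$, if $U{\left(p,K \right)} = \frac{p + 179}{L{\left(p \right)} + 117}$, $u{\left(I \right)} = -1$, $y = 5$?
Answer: $\frac{376351219}{857} \approx 4.3915 \cdot 10^{5}$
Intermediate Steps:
$L{\left(Z \right)} = 2 + \frac{Z}{4}$ ($L{\left(Z \right)} = \frac{Z + 8}{-1 + 5} = \frac{8 + Z}{4} = \left(8 + Z\right) \frac{1}{4} = 2 + \frac{Z}{4}$)
$U{\left(p,K \right)} = \frac{179 + p}{119 + \frac{p}{4}}$ ($U{\left(p,K \right)} = \frac{p + 179}{\left(2 + \frac{p}{4}\right) + 117} = \frac{179 + p}{119 + \frac{p}{4}}$)
$439147 + U{\left(381,-93 \right)} = 439147 + \frac{4 \left(179 + 381\right)}{476 + 381} = 439147 + 4 \cdot \frac{1}{857} \cdot 560 = 439147 + \frac{2240}{857} = \frac{376351219}{857}$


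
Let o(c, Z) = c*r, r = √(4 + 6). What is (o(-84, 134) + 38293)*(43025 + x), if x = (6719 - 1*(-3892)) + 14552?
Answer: 2611123084 - 5727792*√10 ≈ 2.5930e+9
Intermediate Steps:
r = √10 ≈ 3.1623
o(c, Z) = c*√10
x = 25163 (x = (6719 + 3892) + 14552 = 10611 + 14552 = 25163)
(o(-84, 134) + 38293)*(43025 + x) = (-84*√10 + 38293)*(43025 + 25163) = (38293 - 84*√10)*68188 = 2611123084 - 5727792*√10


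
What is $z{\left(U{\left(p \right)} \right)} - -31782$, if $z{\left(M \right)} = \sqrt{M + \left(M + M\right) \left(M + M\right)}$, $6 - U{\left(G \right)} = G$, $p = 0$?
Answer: $31782 + 5 \sqrt{6} \approx 31794.0$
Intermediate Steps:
$U{\left(G \right)} = 6 - G$
$z{\left(M \right)} = \sqrt{M + 4 M^{2}}$ ($z{\left(M \right)} = \sqrt{M + 2 M 2 M} = \sqrt{M + 4 M^{2}}$)
$z{\left(U{\left(p \right)} \right)} - -31782 = \sqrt{\left(6 - 0\right) \left(1 + 4 \left(6 - 0\right)\right)} - -31782 = \sqrt{\left(6 + 0\right) \left(1 + 4 \left(6 + 0\right)\right)} + 31782 = \sqrt{6 \left(1 + 4 \cdot 6\right)} + 31782 = \sqrt{6 \left(1 + 24\right)} + 31782 = \sqrt{6 \cdot 25} + 31782 = \sqrt{150} + 31782 = 5 \sqrt{6} + 31782 = 31782 + 5 \sqrt{6}$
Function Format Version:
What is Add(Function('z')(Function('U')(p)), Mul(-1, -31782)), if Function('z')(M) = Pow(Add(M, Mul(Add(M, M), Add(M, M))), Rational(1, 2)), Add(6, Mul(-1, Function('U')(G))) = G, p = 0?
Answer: Add(31782, Mul(5, Pow(6, Rational(1, 2)))) ≈ 31794.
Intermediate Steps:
Function('U')(G) = Add(6, Mul(-1, G))
Function('z')(M) = Pow(Add(M, Mul(4, Pow(M, 2))), Rational(1, 2)) (Function('z')(M) = Pow(Add(M, Mul(Mul(2, M), Mul(2, M))), Rational(1, 2)) = Pow(Add(M, Mul(4, Pow(M, 2))), Rational(1, 2)))
Add(Function('z')(Function('U')(p)), Mul(-1, -31782)) = Add(Pow(Mul(Add(6, Mul(-1, 0)), Add(1, Mul(4, Add(6, Mul(-1, 0))))), Rational(1, 2)), Mul(-1, -31782)) = Add(Pow(Mul(Add(6, 0), Add(1, Mul(4, Add(6, 0)))), Rational(1, 2)), 31782) = Add(Pow(Mul(6, Add(1, Mul(4, 6))), Rational(1, 2)), 31782) = Add(Pow(Mul(6, Add(1, 24)), Rational(1, 2)), 31782) = Add(Pow(Mul(6, 25), Rational(1, 2)), 31782) = Add(Pow(150, Rational(1, 2)), 31782) = Add(Mul(5, Pow(6, Rational(1, 2))), 31782) = Add(31782, Mul(5, Pow(6, Rational(1, 2))))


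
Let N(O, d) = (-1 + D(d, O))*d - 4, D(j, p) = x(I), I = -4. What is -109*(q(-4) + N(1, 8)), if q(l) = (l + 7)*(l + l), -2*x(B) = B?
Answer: 2180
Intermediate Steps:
x(B) = -B/2
D(j, p) = 2 (D(j, p) = -1/2*(-4) = 2)
q(l) = 2*l*(7 + l) (q(l) = (7 + l)*(2*l) = 2*l*(7 + l))
N(O, d) = -4 + d (N(O, d) = (-1 + 2)*d - 4 = 1*d - 4 = d - 4 = -4 + d)
-109*(q(-4) + N(1, 8)) = -109*(2*(-4)*(7 - 4) + (-4 + 8)) = -109*(2*(-4)*3 + 4) = -109*(-24 + 4) = -109*(-20) = 2180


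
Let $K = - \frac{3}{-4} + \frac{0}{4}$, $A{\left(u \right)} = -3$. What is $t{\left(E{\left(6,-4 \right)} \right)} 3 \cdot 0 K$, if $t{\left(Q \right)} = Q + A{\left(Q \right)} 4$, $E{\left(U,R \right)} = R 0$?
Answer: $0$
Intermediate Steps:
$E{\left(U,R \right)} = 0$
$K = \frac{3}{4}$ ($K = \left(-3\right) \left(- \frac{1}{4}\right) + 0 \cdot \frac{1}{4} = \frac{3}{4} + 0 = \frac{3}{4} \approx 0.75$)
$t{\left(Q \right)} = -12 + Q$ ($t{\left(Q \right)} = Q - 12 = -12 + Q$)
$t{\left(E{\left(6,-4 \right)} \right)} 3 \cdot 0 K = \left(-12 + 0\right) 3 \cdot 0 \cdot \frac{3}{4} = - 12 \cdot 0 \cdot \frac{3}{4} = \left(-12\right) 0 = 0$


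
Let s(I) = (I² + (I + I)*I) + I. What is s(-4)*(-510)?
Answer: -22440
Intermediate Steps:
s(I) = I + 3*I² (s(I) = (I² + (2*I)*I) + I = (I² + 2*I²) + I = 3*I² + I = I + 3*I²)
s(-4)*(-510) = -4*(1 + 3*(-4))*(-510) = -4*(1 - 12)*(-510) = -4*(-11)*(-510) = 44*(-510) = -22440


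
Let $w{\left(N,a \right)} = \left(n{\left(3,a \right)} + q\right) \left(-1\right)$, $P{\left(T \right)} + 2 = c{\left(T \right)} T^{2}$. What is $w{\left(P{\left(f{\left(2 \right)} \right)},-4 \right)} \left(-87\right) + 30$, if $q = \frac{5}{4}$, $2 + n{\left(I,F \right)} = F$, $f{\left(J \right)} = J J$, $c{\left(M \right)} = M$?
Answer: $- \frac{1533}{4} \approx -383.25$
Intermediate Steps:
$f{\left(J \right)} = J^{2}$
$n{\left(I,F \right)} = -2 + F$
$P{\left(T \right)} = -2 + T^{3}$ ($P{\left(T \right)} = -2 + T T^{2} = -2 + T^{3}$)
$q = \frac{5}{4}$ ($q = 5 \cdot \frac{1}{4} = \frac{5}{4} \approx 1.25$)
$w{\left(N,a \right)} = \frac{3}{4} - a$ ($w{\left(N,a \right)} = \left(\left(-2 + a\right) + \frac{5}{4}\right) \left(-1\right) = \left(- \frac{3}{4} + a\right) \left(-1\right) = \frac{3}{4} - a$)
$w{\left(P{\left(f{\left(2 \right)} \right)},-4 \right)} \left(-87\right) + 30 = \left(\frac{3}{4} - -4\right) \left(-87\right) + 30 = \left(\frac{3}{4} + 4\right) \left(-87\right) + 30 = \frac{19}{4} \left(-87\right) + 30 = - \frac{1653}{4} + 30 = - \frac{1533}{4}$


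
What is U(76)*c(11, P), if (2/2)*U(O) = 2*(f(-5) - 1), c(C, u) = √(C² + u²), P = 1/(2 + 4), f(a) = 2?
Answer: √4357/3 ≈ 22.003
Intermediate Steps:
P = ⅙ (P = 1/6 = ⅙ ≈ 0.16667)
U(O) = 2 (U(O) = 2*(2 - 1) = 2*1 = 2)
U(76)*c(11, P) = 2*√(11² + (⅙)²) = 2*√(121 + 1/36) = 2*√(4357/36) = 2*(√4357/6) = √4357/3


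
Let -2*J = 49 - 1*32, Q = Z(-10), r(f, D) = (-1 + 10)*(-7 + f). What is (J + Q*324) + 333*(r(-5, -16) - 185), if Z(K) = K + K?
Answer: -208115/2 ≈ -1.0406e+5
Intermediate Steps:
Z(K) = 2*K
r(f, D) = -63 + 9*f (r(f, D) = 9*(-7 + f) = -63 + 9*f)
Q = -20 (Q = 2*(-10) = -20)
J = -17/2 (J = -(49 - 1*32)/2 = -(49 - 32)/2 = -½*17 = -17/2 ≈ -8.5000)
(J + Q*324) + 333*(r(-5, -16) - 185) = (-17/2 - 20*324) + 333*((-63 + 9*(-5)) - 185) = (-17/2 - 6480) + 333*((-63 - 45) - 185) = -12977/2 + 333*(-108 - 185) = -12977/2 + 333*(-293) = -12977/2 - 97569 = -208115/2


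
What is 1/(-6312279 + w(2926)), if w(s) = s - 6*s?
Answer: -1/6326909 ≈ -1.5806e-7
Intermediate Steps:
w(s) = -5*s
1/(-6312279 + w(2926)) = 1/(-6312279 - 5*2926) = 1/(-6312279 - 14630) = 1/(-6326909) = -1/6326909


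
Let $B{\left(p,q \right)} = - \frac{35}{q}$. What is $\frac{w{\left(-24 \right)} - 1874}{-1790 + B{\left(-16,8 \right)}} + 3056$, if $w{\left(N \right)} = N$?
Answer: $\frac{43884064}{14355} \approx 3057.1$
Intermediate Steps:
$\frac{w{\left(-24 \right)} - 1874}{-1790 + B{\left(-16,8 \right)}} + 3056 = \frac{-24 - 1874}{-1790 - \frac{35}{8}} + 3056 = - \frac{1898}{-1790 - \frac{35}{8}} + 3056 = - \frac{1898}{- \frac{14355}{8}} + 3056 = \left(-1898\right) \left(- \frac{8}{14355}\right) + 3056 = \frac{15184}{14355} + 3056 = \frac{43884064}{14355}$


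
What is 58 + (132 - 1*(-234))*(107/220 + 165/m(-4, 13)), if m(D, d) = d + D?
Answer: 764061/110 ≈ 6946.0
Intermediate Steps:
m(D, d) = D + d
58 + (132 - 1*(-234))*(107/220 + 165/m(-4, 13)) = 58 + (132 - 1*(-234))*(107/220 + 165/(-4 + 13)) = 58 + (132 + 234)*(107*(1/220) + 165/9) = 58 + 366*(107/220 + 165*(⅑)) = 58 + 366*(107/220 + 55/3) = 58 + 366*(12421/660) = 58 + 757681/110 = 764061/110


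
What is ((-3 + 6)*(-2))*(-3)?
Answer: 18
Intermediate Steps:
((-3 + 6)*(-2))*(-3) = (3*(-2))*(-3) = -6*(-3) = 18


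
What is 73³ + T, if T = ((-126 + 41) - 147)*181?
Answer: 347025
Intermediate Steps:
T = -41992 (T = (-85 - 147)*181 = -232*181 = -41992)
73³ + T = 73³ - 41992 = 389017 - 41992 = 347025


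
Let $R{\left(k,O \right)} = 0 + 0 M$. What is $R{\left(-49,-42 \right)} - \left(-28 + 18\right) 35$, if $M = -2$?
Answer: $350$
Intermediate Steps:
$R{\left(k,O \right)} = 0$ ($R{\left(k,O \right)} = 0 + 0 \left(-2\right) = 0 + 0 = 0$)
$R{\left(-49,-42 \right)} - \left(-28 + 18\right) 35 = 0 - \left(-28 + 18\right) 35 = 0 - \left(-10\right) 35 = 0 - -350 = 0 + 350 = 350$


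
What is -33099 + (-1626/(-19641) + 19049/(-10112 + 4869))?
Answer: -1136275531276/34325921 ≈ -33103.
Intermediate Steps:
-33099 + (-1626/(-19641) + 19049/(-10112 + 4869)) = -33099 + (-1626*(-1/19641) + 19049/(-5243)) = -33099 + (542/6547 + 19049*(-1/5243)) = -33099 + (542/6547 - 19049/5243) = -33099 - 121872097/34325921 = -1136275531276/34325921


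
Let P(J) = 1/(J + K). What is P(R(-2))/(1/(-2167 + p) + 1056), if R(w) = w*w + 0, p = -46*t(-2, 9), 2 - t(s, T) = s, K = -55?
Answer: -2351/126615405 ≈ -1.8568e-5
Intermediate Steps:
t(s, T) = 2 - s
p = -184 (p = -46*(2 - 1*(-2)) = -46*(2 + 2) = -46*4 = -184)
R(w) = w**2 (R(w) = w**2 + 0 = w**2)
P(J) = 1/(-55 + J) (P(J) = 1/(J - 55) = 1/(-55 + J))
P(R(-2))/(1/(-2167 + p) + 1056) = 1/((-55 + (-2)**2)*(1/(-2167 - 184) + 1056)) = 1/((-55 + 4)*(1/(-2351) + 1056)) = 1/((-51)*(-1/2351 + 1056)) = -1/(51*2482655/2351) = -1/51*2351/2482655 = -2351/126615405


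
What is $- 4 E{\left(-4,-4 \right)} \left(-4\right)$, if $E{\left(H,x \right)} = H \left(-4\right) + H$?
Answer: $192$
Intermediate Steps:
$E{\left(H,x \right)} = - 3 H$ ($E{\left(H,x \right)} = - 4 H + H = - 3 H$)
$- 4 E{\left(-4,-4 \right)} \left(-4\right) = - 4 \left(\left(-3\right) \left(-4\right)\right) \left(-4\right) = \left(-4\right) 12 \left(-4\right) = \left(-48\right) \left(-4\right) = 192$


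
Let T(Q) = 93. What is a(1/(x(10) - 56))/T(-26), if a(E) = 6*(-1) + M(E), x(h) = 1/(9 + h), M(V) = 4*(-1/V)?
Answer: 4138/1767 ≈ 2.3418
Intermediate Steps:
M(V) = -4/V
a(E) = -6 - 4/E (a(E) = 6*(-1) - 4/E = -6 - 4/E)
a(1/(x(10) - 56))/T(-26) = (-6 - (-224 + 4/(9 + 10)))/93 = (-6 - 4/(1/(1/19 - 56)))*(1/93) = (-6 - 4/(1/(-1063/19)))*(1/93) = (-6 - 4/(-19/1063))*(1/93) = (-6 - 4*(-1063/19))*(1/93) = (-6 + 4252/19)*(1/93) = (4138/19)*(1/93) = 4138/1767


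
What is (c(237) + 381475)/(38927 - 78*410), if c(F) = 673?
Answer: 382148/6947 ≈ 55.009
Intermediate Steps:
(c(237) + 381475)/(38927 - 78*410) = (673 + 381475)/(38927 - 78*410) = 382148/(38927 - 31980) = 382148/6947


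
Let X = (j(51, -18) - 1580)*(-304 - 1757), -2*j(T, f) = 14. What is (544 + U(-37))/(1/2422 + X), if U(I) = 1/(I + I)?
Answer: 9749761/58622019707 ≈ 0.00016632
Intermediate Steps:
j(T, f) = -7 (j(T, f) = -1/2*14 = -7)
X = 3270807 (X = (-7 - 1580)*(-304 - 1757) = -1587*(-2061) = 3270807)
U(I) = 1/(2*I)
(544 + U(-37))/(1/2422 + X) = (544 + (1/2)/(-37))/(1/2422 + 3270807) = (544 + (1/2)*(-1/37))/(1/2422 + 3270807) = (544 - 1/74)/(7921894555/2422) = (40255/74)*(2422/7921894555) = 9749761/58622019707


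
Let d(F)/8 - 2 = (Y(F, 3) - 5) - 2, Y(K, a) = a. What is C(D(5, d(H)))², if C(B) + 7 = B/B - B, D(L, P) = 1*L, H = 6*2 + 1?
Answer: 121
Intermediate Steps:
H = 13 (H = 12 + 1 = 13)
d(F) = -16 (d(F) = 16 + 8*((3 - 5) - 2) = 16 + 8*(-2 - 2) = 16 + 8*(-4) = 16 - 32 = -16)
D(L, P) = L
C(B) = -6 - B (C(B) = -7 + (B/B - B) = -7 + (1 - B) = -6 - B)
C(D(5, d(H)))² = (-6 - 1*5)² = (-6 - 5)² = (-11)² = 121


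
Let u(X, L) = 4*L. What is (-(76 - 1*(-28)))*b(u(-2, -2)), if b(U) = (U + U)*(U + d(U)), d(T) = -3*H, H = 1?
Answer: -18304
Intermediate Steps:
d(T) = -3 (d(T) = -3*1 = -3)
b(U) = 2*U*(-3 + U) (b(U) = (U + U)*(U - 3) = (2*U)*(-3 + U) = 2*U*(-3 + U))
(-(76 - 1*(-28)))*b(u(-2, -2)) = (-(76 - 1*(-28)))*(2*(4*(-2))*(-3 + 4*(-2))) = (-(76 + 28))*(2*(-8)*(-3 - 8)) = (-1*104)*(2*(-8)*(-11)) = -104*176 = -18304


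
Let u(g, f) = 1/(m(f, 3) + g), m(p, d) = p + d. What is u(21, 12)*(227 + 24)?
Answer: 251/36 ≈ 6.9722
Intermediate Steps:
m(p, d) = d + p
u(g, f) = 1/(3 + f + g) (u(g, f) = 1/((3 + f) + g) = 1/(3 + f + g))
u(21, 12)*(227 + 24) = (227 + 24)/(3 + 12 + 21) = 251/36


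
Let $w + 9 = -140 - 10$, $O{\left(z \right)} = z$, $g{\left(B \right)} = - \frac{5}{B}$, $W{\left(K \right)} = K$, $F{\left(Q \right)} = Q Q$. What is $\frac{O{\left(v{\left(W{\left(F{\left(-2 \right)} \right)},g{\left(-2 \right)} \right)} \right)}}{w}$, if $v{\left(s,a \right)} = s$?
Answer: $- \frac{4}{159} \approx -0.025157$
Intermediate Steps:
$F{\left(Q \right)} = Q^{2}$
$w = -159$ ($w = -9 - 150 = -159$)
$\frac{O{\left(v{\left(W{\left(F{\left(-2 \right)} \right)},g{\left(-2 \right)} \right)} \right)}}{w} = \frac{\left(-2\right)^{2}}{-159} = 4 \left(- \frac{1}{159}\right) = - \frac{4}{159}$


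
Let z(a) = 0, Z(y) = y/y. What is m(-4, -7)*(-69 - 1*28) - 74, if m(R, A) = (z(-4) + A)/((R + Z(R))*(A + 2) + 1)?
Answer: -505/16 ≈ -31.563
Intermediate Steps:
Z(y) = 1
m(R, A) = A/(1 + (1 + R)*(2 + A)) (m(R, A) = (0 + A)/((R + 1)*(A + 2) + 1) = A/((1 + R)*(2 + A) + 1) = A/(1 + (1 + R)*(2 + A)))
m(-4, -7)*(-69 - 1*28) - 74 = (-7/(3 - 7 + 2*(-4) - 7*(-4)))*(-69 - 1*28) - 74 = (-7/(3 - 7 - 8 + 28))*(-69 - 28) - 74 = -7/16*(-97) - 74 = 679/16 - 74 = -505/16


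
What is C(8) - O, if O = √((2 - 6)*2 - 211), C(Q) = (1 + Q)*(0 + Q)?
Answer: 72 - I*√219 ≈ 72.0 - 14.799*I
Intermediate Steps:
C(Q) = Q*(1 + Q) (C(Q) = (1 + Q)*Q = Q*(1 + Q))
O = I*√219 (O = √(-4*2 - 211) = √(-8 - 211) = √(-219) = I*√219 ≈ 14.799*I)
C(8) - O = 8*(1 + 8) - I*√219 = 8*9 - I*√219 = 72 - I*√219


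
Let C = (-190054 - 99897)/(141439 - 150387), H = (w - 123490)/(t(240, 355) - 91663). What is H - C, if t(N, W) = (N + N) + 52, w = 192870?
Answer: -27044336821/815440188 ≈ -33.165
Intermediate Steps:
t(N, W) = 52 + 2*N (t(N, W) = 2*N + 52 = 52 + 2*N)
H = -69380/91131 (H = (192870 - 123490)/((52 + 2*240) - 91663) = 69380/((52 + 480) - 91663) = 69380/(532 - 91663) = 69380/(-91131) = 69380*(-1/91131) = -69380/91131 ≈ -0.76132)
C = 289951/8948 (C = -289951/(-8948) = -289951*(-1/8948) = 289951/8948 ≈ 32.404)
H - C = -69380/91131 - 1*289951/8948 = -69380/91131 - 289951/8948 = -27044336821/815440188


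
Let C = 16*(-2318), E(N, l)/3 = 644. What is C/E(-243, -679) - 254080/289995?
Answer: -62478984/3112613 ≈ -20.073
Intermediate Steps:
E(N, l) = 1932 (E(N, l) = 3*644 = 1932)
C = -37088
C/E(-243, -679) - 254080/289995 = -37088/1932 - 254080/289995 = -37088*1/1932 - 254080*1/289995 = -9272/483 - 50816/57999 = -62478984/3112613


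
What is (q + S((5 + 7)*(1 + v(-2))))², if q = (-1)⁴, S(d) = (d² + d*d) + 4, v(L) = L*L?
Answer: 51912025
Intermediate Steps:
v(L) = L²
S(d) = 4 + 2*d² (S(d) = (d² + d²) + 4 = 2*d² + 4 = 4 + 2*d²)
q = 1
(q + S((5 + 7)*(1 + v(-2))))² = (1 + (4 + 2*((5 + 7)*(1 + (-2)²))²))² = (1 + (4 + 2*(12*(1 + 4))²))² = (1 + (4 + 2*(12*5)²))² = (1 + (4 + 2*60²))² = (1 + (4 + 2*3600))² = (1 + (4 + 7200))² = (1 + 7204)² = 7205² = 51912025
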